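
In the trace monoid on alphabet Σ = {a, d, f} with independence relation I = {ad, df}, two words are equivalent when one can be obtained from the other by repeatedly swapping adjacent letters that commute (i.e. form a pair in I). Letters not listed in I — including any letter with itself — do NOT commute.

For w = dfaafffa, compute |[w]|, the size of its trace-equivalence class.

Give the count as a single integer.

8

0(d) covers ∅
1(f) covers ∅
2(a) covers 1:f
3(a) covers 2:a
4(f) covers 3:a
5(f) covers 4:f
6(f) covers 5:f
7(a) covers 6:f
floor of heap: 0:d, 1:f
completions by unplaced set U, small U first (add the entries for U minus each lowest piece of U):
  |U|=1: {0}:1  {7}:1
  |U|=2: {0,7}:2  {6,7}:1
  |U|=3: {0,6,7}:3  {5,6,7}:1
  |U|=4: {0,5,6,7}:4  {4,5,6,7}:1
  |U|=5: {0,4,5,6,7}:5  {3,4,5,6,7}:1
  |U|=6: {0,3,4,5,6,7}:6  {2,3,4,5,6,7}:1
  start at 0(d): 1
  start at 1(f): 7
sum over floor = 8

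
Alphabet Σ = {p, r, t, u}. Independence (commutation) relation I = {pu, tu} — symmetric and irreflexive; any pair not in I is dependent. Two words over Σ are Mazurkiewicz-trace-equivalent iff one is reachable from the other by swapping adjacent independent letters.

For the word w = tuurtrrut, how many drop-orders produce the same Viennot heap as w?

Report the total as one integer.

6

0(t) covers ∅
1(u) covers ∅
2(u) covers 1:u
3(r) covers 0:t, 2:u
4(t) covers 3:r
5(r) covers 4:t
6(r) covers 5:r
7(u) covers 6:r
8(t) covers 6:r
floor of heap: 0:t, 1:u
completions by unplaced set U, small U first (add the entries for U minus each lowest piece of U):
  |U|=1: {7}:1  {8}:1
  |U|=2: {7,8}:2
  |U|=3: {6,7,8}:2
  |U|=4: {5,6,7,8}:2
  |U|=5: {4,5,6,7,8}:2
  |U|=6: {3,4,5,6,7,8}:2
  |U|=7: {0,3,4,5,6,7,8}:2  {2,3,4,5,6,7,8}:2
  start at 0(t): 2
  start at 1(u): 4
sum over floor = 6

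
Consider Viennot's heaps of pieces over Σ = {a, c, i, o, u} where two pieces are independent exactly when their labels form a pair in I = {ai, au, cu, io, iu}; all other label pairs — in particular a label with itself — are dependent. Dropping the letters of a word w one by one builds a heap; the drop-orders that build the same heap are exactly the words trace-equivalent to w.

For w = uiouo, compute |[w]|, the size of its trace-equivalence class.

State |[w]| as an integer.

drop 0:u onto floor
drop 1:i onto floor
drop 2:o onto {0:u}
drop 3:u onto {2:o}
drop 4:o onto {3:u}
ground layer = {0:u, 1:i}
drop-orders for the pieces not yet dropped (sum over which currently-grounded one goes next):
  1 to go: {1} 1  {4} 1
  2 to go: {1,4} 2  {3,4} 1
  3 to go: {1,3,4} 3  {2,3,4} 1
  if 0:u drops first: 4 orders
  if 1:i drops first: 1 orders
heap linearizations: 5

5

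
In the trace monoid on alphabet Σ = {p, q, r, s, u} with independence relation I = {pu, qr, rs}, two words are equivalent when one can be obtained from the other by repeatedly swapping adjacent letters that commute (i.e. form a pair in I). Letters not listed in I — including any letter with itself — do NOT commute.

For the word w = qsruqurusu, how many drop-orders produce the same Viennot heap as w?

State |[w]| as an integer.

3

piece 0:q — minimal
piece 1:s rests on {0:q}
piece 2:r — minimal
piece 3:u rests on {1:s, 2:r}
piece 4:q rests on {3:u}
piece 5:u rests on {4:q}
piece 6:r rests on {5:u}
piece 7:u rests on {6:r}
piece 8:s rests on {7:u}
piece 9:u rests on {8:s}
minimal pieces: {0:q, 2:r}
ways to finish when only these pieces remain (= sum over removing one remaining piece with nothing left below it):
  1 left: {9}→1
  2 left: {8,9}→1
  3 left: {7,8,9}→1
  4 left: {6,7,8,9}→1
  5 left: {5,6,7,8,9}→1
  6 left: {4,5,6,7,8,9}→1
  7 left: {3,4,5,6,7,8,9}→1
  8 left: {1,3,4,5,6,7,8,9}→1  {2,3,4,5,6,7,8,9}→1
  placing 0:q first → 2 extensions
  placing 2:r first → 1 extensions
total linear extensions = 3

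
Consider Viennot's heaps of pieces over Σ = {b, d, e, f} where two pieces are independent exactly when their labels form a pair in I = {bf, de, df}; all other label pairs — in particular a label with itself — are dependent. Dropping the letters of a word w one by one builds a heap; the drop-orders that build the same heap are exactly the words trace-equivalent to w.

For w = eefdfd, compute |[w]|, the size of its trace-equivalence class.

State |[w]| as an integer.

#0=e has no predecessor
#1=e depends on [0:e]
#2=f depends on [1:e]
#3=d has no predecessor
#4=f depends on [2:f]
#5=d depends on [3:d]
sources: [0:e, 3:d]
N(rest) = Σ N(rest − s) over sources s of rest; N(one piece) = 1:
  size 1 → [4]=1  [5]=1
  size 2 → [2,4]=1  [3,5]=1  [4,5]=2
  size 3 → [1,2,4]=1  [2,4,5]=3  [3,4,5]=3
  size 4 → [0,1,2,4]=1  [1,2,4,5]=4  [2,3,4,5]=6
  first=0(e) contributes 10
  first=3(d) contributes 5
|[w]| = 15

15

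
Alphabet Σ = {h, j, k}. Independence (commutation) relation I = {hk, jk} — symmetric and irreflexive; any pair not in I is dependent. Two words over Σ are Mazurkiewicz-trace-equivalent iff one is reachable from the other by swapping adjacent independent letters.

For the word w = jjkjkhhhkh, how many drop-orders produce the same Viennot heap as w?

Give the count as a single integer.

piece 0:j — minimal
piece 1:j rests on {0:j}
piece 2:k — minimal
piece 3:j rests on {1:j}
piece 4:k rests on {2:k}
piece 5:h rests on {3:j}
piece 6:h rests on {5:h}
piece 7:h rests on {6:h}
piece 8:k rests on {4:k}
piece 9:h rests on {7:h}
minimal pieces: {0:j, 2:k}
ways to finish when only these pieces remain (= sum over removing one remaining piece with nothing left below it):
  1 left: {8}→1  {9}→1
  2 left: {4,8}→1  {7,9}→1  {8,9}→2
  3 left: {2,4,8}→1  {4,8,9}→3  {6,7,9}→1  {7,8,9}→3
  4 left: {2,4,8,9}→4  {4,7,8,9}→6  {5,6,7,9}→1  {6,7,8,9}→4
  5 left: {2,4,7,8,9}→10  {3,5,6,7,9}→1  {4,6,7,8,9}→10  {5,6,7,8,9}→5
  6 left: {1,3,5,6,7,9}→1  {2,4,6,7,8,9}→20  {3,5,6,7,8,9}→6  {4,5,6,7,8,9}→15
  7 left: {0,1,3,5,6,7,9}→1  {1,3,5,6,7,8,9}→7  {2,4,5,6,7,8,9}→35  {3,4,5,6,7,8,9}→21
  8 left: {0,1,3,5,6,7,8,9}→8  {1,3,4,5,6,7,8,9}→28  {2,3,4,5,6,7,8,9}→56
  placing 0:j first → 84 extensions
  placing 2:k first → 36 extensions
total linear extensions = 120

120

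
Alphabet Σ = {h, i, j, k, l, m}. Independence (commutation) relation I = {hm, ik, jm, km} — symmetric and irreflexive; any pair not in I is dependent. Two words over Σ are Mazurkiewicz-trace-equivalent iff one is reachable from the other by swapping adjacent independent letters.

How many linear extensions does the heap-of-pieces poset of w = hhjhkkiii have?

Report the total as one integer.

0(h) covers ∅
1(h) covers 0:h
2(j) covers 1:h
3(h) covers 2:j
4(k) covers 3:h
5(k) covers 4:k
6(i) covers 3:h
7(i) covers 6:i
8(i) covers 7:i
floor of heap: 0:h
completions by unplaced set U, small U first (add the entries for U minus each lowest piece of U):
  |U|=1: {5}:1  {8}:1
  |U|=2: {4,5}:1  {5,8}:2  {7,8}:1
  |U|=3: {4,5,8}:3  {5,7,8}:3  {6,7,8}:1
  |U|=4: {4,5,7,8}:6  {5,6,7,8}:4
  |U|=5: {4,5,6,7,8}:10
  |U|=6: {3,4,5,6,7,8}:10
  |U|=7: {2,3,4,5,6,7,8}:10
  start at 0(h): 10

10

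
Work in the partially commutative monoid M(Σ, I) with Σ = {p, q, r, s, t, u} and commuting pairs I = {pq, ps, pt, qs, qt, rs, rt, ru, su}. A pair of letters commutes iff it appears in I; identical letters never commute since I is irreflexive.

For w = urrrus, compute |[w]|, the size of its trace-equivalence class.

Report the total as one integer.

piece 0:u — minimal
piece 1:r — minimal
piece 2:r rests on {1:r}
piece 3:r rests on {2:r}
piece 4:u rests on {0:u}
piece 5:s — minimal
minimal pieces: {0:u, 1:r, 5:s}
ways to finish when only these pieces remain (= sum over removing one remaining piece with nothing left below it):
  1 left: {3}→1  {4}→1  {5}→1
  2 left: {0,4}→1  {2,3}→1  {3,4}→2  {3,5}→2  {4,5}→2
  3 left: {0,3,4}→3  {0,4,5}→3  {1,2,3}→1  {2,3,4}→3  {2,3,5}→3  {3,4,5}→6
  4 left: {0,2,3,4}→6  {0,3,4,5}→12  {1,2,3,4}→4  {1,2,3,5}→4  {2,3,4,5}→12
  placing 0:u first → 20 extensions
  placing 1:r first → 30 extensions
  placing 5:s first → 10 extensions
total linear extensions = 60

60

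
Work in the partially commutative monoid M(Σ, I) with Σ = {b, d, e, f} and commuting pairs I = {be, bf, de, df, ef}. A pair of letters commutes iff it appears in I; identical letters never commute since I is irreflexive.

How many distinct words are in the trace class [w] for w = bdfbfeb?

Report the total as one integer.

drop 0:b onto floor
drop 1:d onto {0:b}
drop 2:f onto floor
drop 3:b onto {1:d}
drop 4:f onto {2:f}
drop 5:e onto floor
drop 6:b onto {3:b}
ground layer = {0:b, 2:f, 5:e}
drop-orders for the pieces not yet dropped (sum over which currently-grounded one goes next):
  1 to go: {4} 1  {5} 1  {6} 1
  2 to go: {2,4} 1  {3,6} 1  {4,5} 2  {4,6} 2  {5,6} 2
  3 to go: {1,3,6} 1  {2,4,5} 3  {2,4,6} 3  {3,4,6} 3  {3,5,6} 3  {4,5,6} 6
  4 to go: {0,1,3,6} 1  {1,3,4,6} 4  {1,3,5,6} 4  {2,3,4,6} 6  {2,4,5,6} 12  {3,4,5,6} 12
  5 to go: {0,1,3,4,6} 5  {0,1,3,5,6} 5  {1,2,3,4,6} 10  {1,3,4,5,6} 20  {2,3,4,5,6} 30
  if 0:b drops first: 60 orders
  if 2:f drops first: 30 orders
  if 5:e drops first: 15 orders
heap linearizations: 105

105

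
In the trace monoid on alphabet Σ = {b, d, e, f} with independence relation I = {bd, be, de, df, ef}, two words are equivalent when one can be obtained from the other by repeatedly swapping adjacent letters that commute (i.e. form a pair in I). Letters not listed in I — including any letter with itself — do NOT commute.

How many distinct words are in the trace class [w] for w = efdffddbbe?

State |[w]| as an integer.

#0=e has no predecessor
#1=f has no predecessor
#2=d has no predecessor
#3=f depends on [1:f]
#4=f depends on [3:f]
#5=d depends on [2:d]
#6=d depends on [5:d]
#7=b depends on [4:f]
#8=b depends on [7:b]
#9=e depends on [0:e]
sources: [0:e, 1:f, 2:d]
N(rest) = Σ N(rest − s) over sources s of rest; N(one piece) = 1:
  size 1 → [6]=1  [8]=1  [9]=1
  size 2 → [0,9]=1  [5,6]=1  [6,8]=2  [6,9]=2  [7,8]=1  [8,9]=2
  size 3 → [0,6,9]=3  [0,8,9]=3  [2,5,6]=1  [4,7,8]=1  [5,6,8]=3  [5,6,9]=3  [6,7,8]=3  [6,8,9]=6  [7,8,9]=3
  size 4 → [0,5,6,9]=6  [0,6,8,9]=12  [0,7,8,9]=6  [2,5,6,8]=4  [2,5,6,9]=4  [3,4,7,8]=1  [4,6,7,8]=4  [4,7,8,9]=4  [5,6,7,8]=6  [5,6,8,9]=12  [6,7,8,9]=12
  size 5 → [0,2,5,6,9]=10  [0,4,7,8,9]=10  [0,5,6,8,9]=30  [0,6,7,8,9]=30  [1,3,4,7,8]=1  [2,5,6,7,8]=10  [2,5,6,8,9]=20  [3,4,6,7,8]=5  [3,4,7,8,9]=5  [4,5,6,7,8]=10  [4,6,7,8,9]=20  [5,6,7,8,9]=30
  size 6 → [0,2,5,6,8,9]=60  [0,3,4,7,8,9]=15  [0,4,6,7,8,9]=60  [0,5,6,7,8,9]=90  [1,3,4,6,7,8]=6  [1,3,4,7,8,9]=6  [2,4,5,6,7,8]=20  [2,5,6,7,8,9]=60  [3,4,5,6,7,8]=15  [3,4,6,7,8,9]=30  [4,5,6,7,8,9]=60
  size 7 → [0,1,3,4,7,8,9]=21  [0,2,5,6,7,8,9]=210  [0,3,4,6,7,8,9]=105  [0,4,5,6,7,8,9]=210  [1,3,4,5,6,7,8]=21  [1,3,4,6,7,8,9]=42  [2,3,4,5,6,7,8]=35  [2,4,5,6,7,8,9]=140  [3,4,5,6,7,8,9]=105
  size 8 → [0,1,3,4,6,7,8,9]=168  [0,2,4,5,6,7,8,9]=560  [0,3,4,5,6,7,8,9]=420  [1,2,3,4,5,6,7,8]=56  [1,3,4,5,6,7,8,9]=168  [2,3,4,5,6,7,8,9]=280
  first=0(e) contributes 504
  first=1(f) contributes 1260
  first=2(d) contributes 756
|[w]| = 2520

2520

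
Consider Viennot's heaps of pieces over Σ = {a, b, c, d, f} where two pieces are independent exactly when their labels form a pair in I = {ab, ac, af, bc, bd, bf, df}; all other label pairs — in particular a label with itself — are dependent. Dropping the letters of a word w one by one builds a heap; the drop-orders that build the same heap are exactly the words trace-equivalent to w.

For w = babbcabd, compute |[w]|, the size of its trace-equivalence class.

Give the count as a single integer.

210

piece 0:b — minimal
piece 1:a — minimal
piece 2:b rests on {0:b}
piece 3:b rests on {2:b}
piece 4:c — minimal
piece 5:a rests on {1:a}
piece 6:b rests on {3:b}
piece 7:d rests on {4:c, 5:a}
minimal pieces: {0:b, 1:a, 4:c}
ways to finish when only these pieces remain (= sum over removing one remaining piece with nothing left below it):
  1 left: {6}→1  {7}→1
  2 left: {3,6}→1  {4,7}→1  {5,7}→1  {6,7}→2
  3 left: {1,5,7}→1  {2,3,6}→1  {3,6,7}→3  {4,5,7}→2  {4,6,7}→3  {5,6,7}→3
  4 left: {0,2,3,6}→1  {1,4,5,7}→3  {1,5,6,7}→4  {2,3,6,7}→4  {3,4,6,7}→6  {3,5,6,7}→6  {4,5,6,7}→8
  5 left: {0,2,3,6,7}→5  {1,3,5,6,7}→10  {1,4,5,6,7}→15  {2,3,4,6,7}→10  {2,3,5,6,7}→10  {3,4,5,6,7}→20
  6 left: {0,2,3,4,6,7}→15  {0,2,3,5,6,7}→15  {1,2,3,5,6,7}→20  {1,3,4,5,6,7}→45  {2,3,4,5,6,7}→40
  placing 0:b first → 105 extensions
  placing 1:a first → 70 extensions
  placing 4:c first → 35 extensions
total linear extensions = 210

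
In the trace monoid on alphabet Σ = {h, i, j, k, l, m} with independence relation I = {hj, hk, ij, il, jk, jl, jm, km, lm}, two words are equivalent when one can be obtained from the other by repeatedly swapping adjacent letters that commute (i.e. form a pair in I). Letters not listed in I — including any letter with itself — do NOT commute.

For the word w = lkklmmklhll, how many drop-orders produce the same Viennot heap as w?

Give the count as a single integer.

piece 0:l — minimal
piece 1:k rests on {0:l}
piece 2:k rests on {1:k}
piece 3:l rests on {2:k}
piece 4:m — minimal
piece 5:m rests on {4:m}
piece 6:k rests on {3:l}
piece 7:l rests on {6:k}
piece 8:h rests on {5:m, 7:l}
piece 9:l rests on {8:h}
piece 10:l rests on {9:l}
minimal pieces: {0:l, 4:m}
ways to finish when only these pieces remain (= sum over removing one remaining piece with nothing left below it):
  1 left: {10}→1
  2 left: {9,10}→1
  3 left: {8,9,10}→1
  4 left: {5,8,9,10}→1  {7,8,9,10}→1
  5 left: {4,5,8,9,10}→1  {5,7,8,9,10}→2  {6,7,8,9,10}→1
  6 left: {3,6,7,8,9,10}→1  {4,5,7,8,9,10}→3  {5,6,7,8,9,10}→3
  7 left: {2,3,6,7,8,9,10}→1  {3,5,6,7,8,9,10}→4  {4,5,6,7,8,9,10}→6
  8 left: {1,2,3,6,7,8,9,10}→1  {2,3,5,6,7,8,9,10}→5  {3,4,5,6,7,8,9,10}→10
  9 left: {0,1,2,3,6,7,8,9,10}→1  {1,2,3,5,6,7,8,9,10}→6  {2,3,4,5,6,7,8,9,10}→15
  placing 0:l first → 21 extensions
  placing 4:m first → 7 extensions
total linear extensions = 28

28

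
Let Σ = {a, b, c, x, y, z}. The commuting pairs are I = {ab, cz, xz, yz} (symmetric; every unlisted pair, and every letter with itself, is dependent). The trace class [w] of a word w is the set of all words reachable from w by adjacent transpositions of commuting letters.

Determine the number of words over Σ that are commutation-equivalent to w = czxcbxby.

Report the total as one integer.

drop 0:c onto floor
drop 1:z onto floor
drop 2:x onto {0:c}
drop 3:c onto {2:x}
drop 4:b onto {1:z, 3:c}
drop 5:x onto {4:b}
drop 6:b onto {5:x}
drop 7:y onto {6:b}
ground layer = {0:c, 1:z}
drop-orders for the pieces not yet dropped (sum over which currently-grounded one goes next):
  1 to go: {7} 1
  2 to go: {6,7} 1
  3 to go: {5,6,7} 1
  4 to go: {4,5,6,7} 1
  5 to go: {1,4,5,6,7} 1  {3,4,5,6,7} 1
  6 to go: {1,3,4,5,6,7} 2  {2,3,4,5,6,7} 1
  if 0:c drops first: 3 orders
  if 1:z drops first: 1 orders
heap linearizations: 4

4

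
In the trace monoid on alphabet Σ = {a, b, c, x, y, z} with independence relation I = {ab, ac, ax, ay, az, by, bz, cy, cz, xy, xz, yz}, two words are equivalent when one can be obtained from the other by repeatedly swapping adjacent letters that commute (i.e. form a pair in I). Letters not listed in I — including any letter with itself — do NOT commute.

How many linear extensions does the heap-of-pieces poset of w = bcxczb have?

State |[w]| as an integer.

6

drop 0:b onto floor
drop 1:c onto {0:b}
drop 2:x onto {1:c}
drop 3:c onto {2:x}
drop 4:z onto floor
drop 5:b onto {3:c}
ground layer = {0:b, 4:z}
drop-orders for the pieces not yet dropped (sum over which currently-grounded one goes next):
  1 to go: {4} 1  {5} 1
  2 to go: {3,5} 1  {4,5} 2
  3 to go: {2,3,5} 1  {3,4,5} 3
  4 to go: {1,2,3,5} 1  {2,3,4,5} 4
  if 0:b drops first: 5 orders
  if 4:z drops first: 1 orders
heap linearizations: 6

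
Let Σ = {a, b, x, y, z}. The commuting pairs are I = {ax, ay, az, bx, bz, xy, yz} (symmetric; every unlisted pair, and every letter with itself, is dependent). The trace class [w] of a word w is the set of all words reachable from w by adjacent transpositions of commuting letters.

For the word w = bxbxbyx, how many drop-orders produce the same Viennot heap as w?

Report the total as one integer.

#0=b has no predecessor
#1=x has no predecessor
#2=b depends on [0:b]
#3=x depends on [1:x]
#4=b depends on [2:b]
#5=y depends on [4:b]
#6=x depends on [3:x]
sources: [0:b, 1:x]
N(rest) = Σ N(rest − s) over sources s of rest; N(one piece) = 1:
  size 1 → [5]=1  [6]=1
  size 2 → [3,6]=1  [4,5]=1  [5,6]=2
  size 3 → [1,3,6]=1  [2,4,5]=1  [3,5,6]=3  [4,5,6]=3
  size 4 → [0,2,4,5]=1  [1,3,5,6]=4  [2,4,5,6]=4  [3,4,5,6]=6
  size 5 → [0,2,4,5,6]=5  [1,3,4,5,6]=10  [2,3,4,5,6]=10
  first=0(b) contributes 20
  first=1(x) contributes 15
|[w]| = 35

35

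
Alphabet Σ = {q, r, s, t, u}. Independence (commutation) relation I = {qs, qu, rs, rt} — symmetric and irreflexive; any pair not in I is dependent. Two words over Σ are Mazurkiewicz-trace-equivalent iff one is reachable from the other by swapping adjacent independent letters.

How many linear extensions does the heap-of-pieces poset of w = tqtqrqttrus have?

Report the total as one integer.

3

drop 0:t onto floor
drop 1:q onto {0:t}
drop 2:t onto {1:q}
drop 3:q onto {2:t}
drop 4:r onto {3:q}
drop 5:q onto {4:r}
drop 6:t onto {5:q}
drop 7:t onto {6:t}
drop 8:r onto {5:q}
drop 9:u onto {7:t, 8:r}
drop 10:s onto {9:u}
ground layer = {0:t}
drop-orders for the pieces not yet dropped (sum over which currently-grounded one goes next):
  1 to go: {10} 1
  2 to go: {9,10} 1
  3 to go: {7,9,10} 1  {8,9,10} 1
  4 to go: {6,7,9,10} 1  {7,8,9,10} 2
  5 to go: {6,7,8,9,10} 3
  6 to go: {5,6,7,8,9,10} 3
  7 to go: {4,5,6,7,8,9,10} 3
  8 to go: {3,4,5,6,7,8,9,10} 3
  9 to go: {2,3,4,5,6,7,8,9,10} 3
  if 0:t drops first: 3 orders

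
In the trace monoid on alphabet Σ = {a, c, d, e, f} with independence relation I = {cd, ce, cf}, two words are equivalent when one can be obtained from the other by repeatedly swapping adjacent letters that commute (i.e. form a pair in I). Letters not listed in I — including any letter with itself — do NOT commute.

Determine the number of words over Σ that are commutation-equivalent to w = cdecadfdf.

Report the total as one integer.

6

#0=c has no predecessor
#1=d has no predecessor
#2=e depends on [1:d]
#3=c depends on [0:c]
#4=a depends on [2:e, 3:c]
#5=d depends on [4:a]
#6=f depends on [5:d]
#7=d depends on [6:f]
#8=f depends on [7:d]
sources: [0:c, 1:d]
N(rest) = Σ N(rest − s) over sources s of rest; N(one piece) = 1:
  size 1 → [8]=1
  size 2 → [7,8]=1
  size 3 → [6,7,8]=1
  size 4 → [5,6,7,8]=1
  size 5 → [4,5,6,7,8]=1
  size 6 → [2,4,5,6,7,8]=1  [3,4,5,6,7,8]=1
  size 7 → [0,3,4,5,6,7,8]=1  [1,2,4,5,6,7,8]=1  [2,3,4,5,6,7,8]=2
  first=0(c) contributes 3
  first=1(d) contributes 3
|[w]| = 6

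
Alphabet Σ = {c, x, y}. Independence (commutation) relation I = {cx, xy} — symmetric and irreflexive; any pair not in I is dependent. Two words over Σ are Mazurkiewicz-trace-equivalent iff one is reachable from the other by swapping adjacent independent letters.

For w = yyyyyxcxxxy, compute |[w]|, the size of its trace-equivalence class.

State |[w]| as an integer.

drop 0:y onto floor
drop 1:y onto {0:y}
drop 2:y onto {1:y}
drop 3:y onto {2:y}
drop 4:y onto {3:y}
drop 5:x onto floor
drop 6:c onto {4:y}
drop 7:x onto {5:x}
drop 8:x onto {7:x}
drop 9:x onto {8:x}
drop 10:y onto {6:c}
ground layer = {0:y, 5:x}
drop-orders for the pieces not yet dropped (sum over which currently-grounded one goes next):
  1 to go: {9} 1  {10} 1
  2 to go: {6,10} 1  {8,9} 1  {9,10} 2
  3 to go: {4,6,10} 1  {6,9,10} 3  {7,8,9} 1  {8,9,10} 3
  4 to go: {3,4,6,10} 1  {4,6,9,10} 4  {5,7,8,9} 1  {6,8,9,10} 6  {7,8,9,10} 4
  5 to go: {2,3,4,6,10} 1  {3,4,6,9,10} 5  {4,6,8,9,10} 10  {5,7,8,9,10} 5  {6,7,8,9,10} 10
  6 to go: {1,2,3,4,6,10} 1  {2,3,4,6,9,10} 6  {3,4,6,8,9,10} 15  {4,6,7,8,9,10} 20  {5,6,7,8,9,10} 15
  7 to go: {0,1,2,3,4,6,10} 1  {1,2,3,4,6,9,10} 7  {2,3,4,6,8,9,10} 21  {3,4,6,7,8,9,10} 35  {4,5,6,7,8,9,10} 35
  8 to go: {0,1,2,3,4,6,9,10} 8  {1,2,3,4,6,8,9,10} 28  {2,3,4,6,7,8,9,10} 56  {3,4,5,6,7,8,9,10} 70
  9 to go: {0,1,2,3,4,6,8,9,10} 36  {1,2,3,4,6,7,8,9,10} 84  {2,3,4,5,6,7,8,9,10} 126
  if 0:y drops first: 210 orders
  if 5:x drops first: 120 orders
heap linearizations: 330

330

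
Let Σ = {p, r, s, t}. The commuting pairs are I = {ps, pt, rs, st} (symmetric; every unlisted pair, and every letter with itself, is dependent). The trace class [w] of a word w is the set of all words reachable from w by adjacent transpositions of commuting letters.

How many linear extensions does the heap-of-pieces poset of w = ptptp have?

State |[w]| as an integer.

10

drop 0:p onto floor
drop 1:t onto floor
drop 2:p onto {0:p}
drop 3:t onto {1:t}
drop 4:p onto {2:p}
ground layer = {0:p, 1:t}
drop-orders for the pieces not yet dropped (sum over which currently-grounded one goes next):
  1 to go: {3} 1  {4} 1
  2 to go: {1,3} 1  {2,4} 1  {3,4} 2
  3 to go: {0,2,4} 1  {1,3,4} 3  {2,3,4} 3
  if 0:p drops first: 6 orders
  if 1:t drops first: 4 orders
heap linearizations: 10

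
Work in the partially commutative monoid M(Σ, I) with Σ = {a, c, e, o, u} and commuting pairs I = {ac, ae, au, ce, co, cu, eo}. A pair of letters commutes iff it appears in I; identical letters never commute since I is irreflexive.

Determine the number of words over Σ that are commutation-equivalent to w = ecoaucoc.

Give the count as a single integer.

piece 0:e — minimal
piece 1:c — minimal
piece 2:o — minimal
piece 3:a rests on {2:o}
piece 4:u rests on {0:e, 2:o}
piece 5:c rests on {1:c}
piece 6:o rests on {3:a, 4:u}
piece 7:c rests on {5:c}
minimal pieces: {0:e, 1:c, 2:o}
ways to finish when only these pieces remain (= sum over removing one remaining piece with nothing left below it):
  1 left: {6}→1  {7}→1
  2 left: {3,6}→1  {4,6}→1  {5,7}→1  {6,7}→2
  3 left: {0,4,6}→1  {1,5,7}→1  {3,4,6}→2  {3,6,7}→3  {4,6,7}→3  {5,6,7}→3
  4 left: {0,3,4,6}→3  {0,4,6,7}→4  {1,5,6,7}→4  {2,3,4,6}→2  {3,4,6,7}→8  {3,5,6,7}→6  {4,5,6,7}→6
  5 left: {0,2,3,4,6}→5  {0,3,4,6,7}→15  {0,4,5,6,7}→10  {1,3,5,6,7}→10  {1,4,5,6,7}→10  {2,3,4,6,7}→10  {3,4,5,6,7}→20
  6 left: {0,1,4,5,6,7}→20  {0,2,3,4,6,7}→30  {0,3,4,5,6,7}→45  {1,3,4,5,6,7}→40  {2,3,4,5,6,7}→30
  placing 0:e first → 70 extensions
  placing 1:c first → 105 extensions
  placing 2:o first → 105 extensions
total linear extensions = 280

280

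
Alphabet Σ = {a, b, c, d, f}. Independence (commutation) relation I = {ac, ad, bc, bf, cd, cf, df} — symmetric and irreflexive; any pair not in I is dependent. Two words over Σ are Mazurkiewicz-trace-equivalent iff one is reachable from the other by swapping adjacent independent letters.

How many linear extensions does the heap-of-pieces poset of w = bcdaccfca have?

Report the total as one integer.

504

0(b) covers ∅
1(c) covers ∅
2(d) covers 0:b
3(a) covers 0:b
4(c) covers 1:c
5(c) covers 4:c
6(f) covers 3:a
7(c) covers 5:c
8(a) covers 6:f
floor of heap: 0:b, 1:c
completions by unplaced set U, small U first (add the entries for U minus each lowest piece of U):
  |U|=1: {2}:1  {7}:1  {8}:1
  |U|=2: {2,7}:2  {2,8}:2  {5,7}:1  {6,8}:1  {7,8}:2
  |U|=3: {2,5,7}:3  {2,6,8}:3  {2,7,8}:6  {3,6,8}:1  {4,5,7}:1  {5,7,8}:3  {6,7,8}:3
  |U|=4: {1,4,5,7}:1  {2,3,6,8}:4  {2,4,5,7}:4  {2,5,7,8}:12  {2,6,7,8}:12  {3,6,7,8}:4  {4,5,7,8}:4  {5,6,7,8}:6
  |U|=5: {0,2,3,6,8}:4  {1,2,4,5,7}:5  {1,4,5,7,8}:5  {2,3,6,7,8}:20  {2,4,5,7,8}:20  {2,5,6,7,8}:30  {3,5,6,7,8}:10  {4,5,6,7,8}:10
  |U|=6: {0,2,3,6,7,8}:24  {1,2,4,5,7,8}:30  {1,4,5,6,7,8}:15  {2,3,5,6,7,8}:60  {2,4,5,6,7,8}:60  {3,4,5,6,7,8}:20
  |U|=7: {0,2,3,5,6,7,8}:84  {1,2,4,5,6,7,8}:105  {1,3,4,5,6,7,8}:35  {2,3,4,5,6,7,8}:140
  start at 0(b): 280
  start at 1(c): 224
sum over floor = 504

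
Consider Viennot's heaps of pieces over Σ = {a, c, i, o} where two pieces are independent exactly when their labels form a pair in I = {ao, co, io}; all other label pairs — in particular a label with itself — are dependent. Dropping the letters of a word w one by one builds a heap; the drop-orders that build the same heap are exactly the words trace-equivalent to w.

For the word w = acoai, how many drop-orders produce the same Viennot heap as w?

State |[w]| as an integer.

5

drop 0:a onto floor
drop 1:c onto {0:a}
drop 2:o onto floor
drop 3:a onto {1:c}
drop 4:i onto {3:a}
ground layer = {0:a, 2:o}
drop-orders for the pieces not yet dropped (sum over which currently-grounded one goes next):
  1 to go: {2} 1  {4} 1
  2 to go: {2,4} 2  {3,4} 1
  3 to go: {1,3,4} 1  {2,3,4} 3
  if 0:a drops first: 4 orders
  if 2:o drops first: 1 orders
heap linearizations: 5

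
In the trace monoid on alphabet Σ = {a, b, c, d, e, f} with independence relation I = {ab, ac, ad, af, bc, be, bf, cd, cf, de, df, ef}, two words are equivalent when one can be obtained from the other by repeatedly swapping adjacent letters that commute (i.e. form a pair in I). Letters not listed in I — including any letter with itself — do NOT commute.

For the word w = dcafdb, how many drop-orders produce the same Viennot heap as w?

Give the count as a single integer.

#0=d has no predecessor
#1=c has no predecessor
#2=a has no predecessor
#3=f has no predecessor
#4=d depends on [0:d]
#5=b depends on [4:d]
sources: [0:d, 1:c, 2:a, 3:f]
N(rest) = Σ N(rest − s) over sources s of rest; N(one piece) = 1:
  size 1 → [1]=1  [2]=1  [3]=1  [5]=1
  size 2 → [1,2]=2  [1,3]=2  [1,5]=2  [2,3]=2  [2,5]=2  [3,5]=2  [4,5]=1
  size 3 → [0,4,5]=1  [1,2,3]=6  [1,2,5]=6  [1,3,5]=6  [1,4,5]=3  [2,3,5]=6  [2,4,5]=3  [3,4,5]=3
  size 4 → [0,1,4,5]=4  [0,2,4,5]=4  [0,3,4,5]=4  [1,2,3,5]=24  [1,2,4,5]=12  [1,3,4,5]=12  [2,3,4,5]=12
  first=0(d) contributes 60
  first=1(c) contributes 20
  first=2(a) contributes 20
  first=3(f) contributes 20
|[w]| = 120

120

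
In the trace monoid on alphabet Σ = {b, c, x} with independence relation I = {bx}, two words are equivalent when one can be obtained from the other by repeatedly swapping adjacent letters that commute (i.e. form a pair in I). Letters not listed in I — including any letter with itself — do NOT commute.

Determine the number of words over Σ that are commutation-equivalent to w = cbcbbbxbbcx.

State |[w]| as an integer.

piece 0:c — minimal
piece 1:b rests on {0:c}
piece 2:c rests on {1:b}
piece 3:b rests on {2:c}
piece 4:b rests on {3:b}
piece 5:b rests on {4:b}
piece 6:x rests on {2:c}
piece 7:b rests on {5:b}
piece 8:b rests on {7:b}
piece 9:c rests on {6:x, 8:b}
piece 10:x rests on {9:c}
minimal pieces: {0:c}
ways to finish when only these pieces remain (= sum over removing one remaining piece with nothing left below it):
  1 left: {10}→1
  2 left: {9,10}→1
  3 left: {6,9,10}→1  {8,9,10}→1
  4 left: {6,8,9,10}→2  {7,8,9,10}→1
  5 left: {5,7,8,9,10}→1  {6,7,8,9,10}→3
  6 left: {4,5,7,8,9,10}→1  {5,6,7,8,9,10}→4
  7 left: {3,4,5,7,8,9,10}→1  {4,5,6,7,8,9,10}→5
  8 left: {3,4,5,6,7,8,9,10}→6
  9 left: {2,3,4,5,6,7,8,9,10}→6
  placing 0:c first → 6 extensions

6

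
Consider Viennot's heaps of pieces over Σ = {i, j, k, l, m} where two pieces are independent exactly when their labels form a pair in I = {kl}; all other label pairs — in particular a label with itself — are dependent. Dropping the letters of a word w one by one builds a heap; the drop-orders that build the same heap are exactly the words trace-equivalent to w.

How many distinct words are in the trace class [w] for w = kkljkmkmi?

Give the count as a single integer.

drop 0:k onto floor
drop 1:k onto {0:k}
drop 2:l onto floor
drop 3:j onto {1:k, 2:l}
drop 4:k onto {3:j}
drop 5:m onto {4:k}
drop 6:k onto {5:m}
drop 7:m onto {6:k}
drop 8:i onto {7:m}
ground layer = {0:k, 2:l}
drop-orders for the pieces not yet dropped (sum over which currently-grounded one goes next):
  1 to go: {8} 1
  2 to go: {7,8} 1
  3 to go: {6,7,8} 1
  4 to go: {5,6,7,8} 1
  5 to go: {4,5,6,7,8} 1
  6 to go: {3,4,5,6,7,8} 1
  7 to go: {1,3,4,5,6,7,8} 1  {2,3,4,5,6,7,8} 1
  if 0:k drops first: 2 orders
  if 2:l drops first: 1 orders
heap linearizations: 3

3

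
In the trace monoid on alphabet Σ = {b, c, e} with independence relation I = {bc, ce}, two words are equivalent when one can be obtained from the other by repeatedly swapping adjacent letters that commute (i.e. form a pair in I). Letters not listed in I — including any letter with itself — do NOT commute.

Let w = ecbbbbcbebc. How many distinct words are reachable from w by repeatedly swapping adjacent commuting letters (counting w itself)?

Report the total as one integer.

165

drop 0:e onto floor
drop 1:c onto floor
drop 2:b onto {0:e}
drop 3:b onto {2:b}
drop 4:b onto {3:b}
drop 5:b onto {4:b}
drop 6:c onto {1:c}
drop 7:b onto {5:b}
drop 8:e onto {7:b}
drop 9:b onto {8:e}
drop 10:c onto {6:c}
ground layer = {0:e, 1:c}
drop-orders for the pieces not yet dropped (sum over which currently-grounded one goes next):
  1 to go: {9} 1  {10} 1
  2 to go: {6,10} 1  {8,9} 1  {9,10} 2
  3 to go: {1,6,10} 1  {6,9,10} 3  {7,8,9} 1  {8,9,10} 3
  4 to go: {1,6,9,10} 4  {5,7,8,9} 1  {6,8,9,10} 6  {7,8,9,10} 4
  5 to go: {1,6,8,9,10} 10  {4,5,7,8,9} 1  {5,7,8,9,10} 5  {6,7,8,9,10} 10
  6 to go: {1,6,7,8,9,10} 20  {3,4,5,7,8,9} 1  {4,5,7,8,9,10} 6  {5,6,7,8,9,10} 15
  7 to go: {1,5,6,7,8,9,10} 35  {2,3,4,5,7,8,9} 1  {3,4,5,7,8,9,10} 7  {4,5,6,7,8,9,10} 21
  8 to go: {0,2,3,4,5,7,8,9} 1  {1,4,5,6,7,8,9,10} 56  {2,3,4,5,7,8,9,10} 8  {3,4,5,6,7,8,9,10} 28
  9 to go: {0,2,3,4,5,7,8,9,10} 9  {1,3,4,5,6,7,8,9,10} 84  {2,3,4,5,6,7,8,9,10} 36
  if 0:e drops first: 120 orders
  if 1:c drops first: 45 orders
heap linearizations: 165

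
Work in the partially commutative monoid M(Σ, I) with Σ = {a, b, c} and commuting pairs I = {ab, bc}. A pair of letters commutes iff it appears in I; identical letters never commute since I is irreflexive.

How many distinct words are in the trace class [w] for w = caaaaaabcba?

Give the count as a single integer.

55

piece 0:c — minimal
piece 1:a rests on {0:c}
piece 2:a rests on {1:a}
piece 3:a rests on {2:a}
piece 4:a rests on {3:a}
piece 5:a rests on {4:a}
piece 6:a rests on {5:a}
piece 7:b — minimal
piece 8:c rests on {6:a}
piece 9:b rests on {7:b}
piece 10:a rests on {8:c}
minimal pieces: {0:c, 7:b}
ways to finish when only these pieces remain (= sum over removing one remaining piece with nothing left below it):
  1 left: {9}→1  {10}→1
  2 left: {7,9}→1  {8,10}→1  {9,10}→2
  3 left: {6,8,10}→1  {7,9,10}→3  {8,9,10}→3
  4 left: {5,6,8,10}→1  {6,8,9,10}→4  {7,8,9,10}→6
  5 left: {4,5,6,8,10}→1  {5,6,8,9,10}→5  {6,7,8,9,10}→10
  6 left: {3,4,5,6,8,10}→1  {4,5,6,8,9,10}→6  {5,6,7,8,9,10}→15
  7 left: {2,3,4,5,6,8,10}→1  {3,4,5,6,8,9,10}→7  {4,5,6,7,8,9,10}→21
  8 left: {1,2,3,4,5,6,8,10}→1  {2,3,4,5,6,8,9,10}→8  {3,4,5,6,7,8,9,10}→28
  9 left: {0,1,2,3,4,5,6,8,10}→1  {1,2,3,4,5,6,8,9,10}→9  {2,3,4,5,6,7,8,9,10}→36
  placing 0:c first → 45 extensions
  placing 7:b first → 10 extensions
total linear extensions = 55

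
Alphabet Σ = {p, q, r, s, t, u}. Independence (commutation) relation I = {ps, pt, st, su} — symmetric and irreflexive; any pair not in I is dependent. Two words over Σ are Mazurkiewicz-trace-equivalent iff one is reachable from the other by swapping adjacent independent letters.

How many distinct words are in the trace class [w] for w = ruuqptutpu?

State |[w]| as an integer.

4

piece 0:r — minimal
piece 1:u rests on {0:r}
piece 2:u rests on {1:u}
piece 3:q rests on {2:u}
piece 4:p rests on {3:q}
piece 5:t rests on {3:q}
piece 6:u rests on {4:p, 5:t}
piece 7:t rests on {6:u}
piece 8:p rests on {6:u}
piece 9:u rests on {7:t, 8:p}
minimal pieces: {0:r}
ways to finish when only these pieces remain (= sum over removing one remaining piece with nothing left below it):
  1 left: {9}→1
  2 left: {7,9}→1  {8,9}→1
  3 left: {7,8,9}→2
  4 left: {6,7,8,9}→2
  5 left: {4,6,7,8,9}→2  {5,6,7,8,9}→2
  6 left: {4,5,6,7,8,9}→4
  7 left: {3,4,5,6,7,8,9}→4
  8 left: {2,3,4,5,6,7,8,9}→4
  placing 0:r first → 4 extensions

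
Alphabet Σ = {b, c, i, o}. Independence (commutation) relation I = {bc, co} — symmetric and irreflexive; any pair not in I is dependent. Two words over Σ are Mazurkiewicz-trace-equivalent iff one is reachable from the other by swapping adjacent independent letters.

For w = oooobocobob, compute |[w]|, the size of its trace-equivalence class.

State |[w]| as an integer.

11

piece 0:o — minimal
piece 1:o rests on {0:o}
piece 2:o rests on {1:o}
piece 3:o rests on {2:o}
piece 4:b rests on {3:o}
piece 5:o rests on {4:b}
piece 6:c — minimal
piece 7:o rests on {5:o}
piece 8:b rests on {7:o}
piece 9:o rests on {8:b}
piece 10:b rests on {9:o}
minimal pieces: {0:o, 6:c}
ways to finish when only these pieces remain (= sum over removing one remaining piece with nothing left below it):
  1 left: {6}→1  {10}→1
  2 left: {6,10}→2  {9,10}→1
  3 left: {6,9,10}→3  {8,9,10}→1
  4 left: {6,8,9,10}→4  {7,8,9,10}→1
  5 left: {5,7,8,9,10}→1  {6,7,8,9,10}→5
  6 left: {4,5,7,8,9,10}→1  {5,6,7,8,9,10}→6
  7 left: {3,4,5,7,8,9,10}→1  {4,5,6,7,8,9,10}→7
  8 left: {2,3,4,5,7,8,9,10}→1  {3,4,5,6,7,8,9,10}→8
  9 left: {1,2,3,4,5,7,8,9,10}→1  {2,3,4,5,6,7,8,9,10}→9
  placing 0:o first → 10 extensions
  placing 6:c first → 1 extensions
total linear extensions = 11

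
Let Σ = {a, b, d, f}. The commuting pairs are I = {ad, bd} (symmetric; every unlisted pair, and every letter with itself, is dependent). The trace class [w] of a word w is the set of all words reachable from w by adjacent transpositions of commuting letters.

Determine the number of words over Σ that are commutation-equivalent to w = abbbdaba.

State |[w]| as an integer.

0(a) covers ∅
1(b) covers 0:a
2(b) covers 1:b
3(b) covers 2:b
4(d) covers ∅
5(a) covers 3:b
6(b) covers 5:a
7(a) covers 6:b
floor of heap: 0:a, 4:d
completions by unplaced set U, small U first (add the entries for U minus each lowest piece of U):
  |U|=1: {4}:1  {7}:1
  |U|=2: {4,7}:2  {6,7}:1
  |U|=3: {4,6,7}:3  {5,6,7}:1
  |U|=4: {3,5,6,7}:1  {4,5,6,7}:4
  |U|=5: {2,3,5,6,7}:1  {3,4,5,6,7}:5
  |U|=6: {1,2,3,5,6,7}:1  {2,3,4,5,6,7}:6
  start at 0(a): 7
  start at 4(d): 1
sum over floor = 8

8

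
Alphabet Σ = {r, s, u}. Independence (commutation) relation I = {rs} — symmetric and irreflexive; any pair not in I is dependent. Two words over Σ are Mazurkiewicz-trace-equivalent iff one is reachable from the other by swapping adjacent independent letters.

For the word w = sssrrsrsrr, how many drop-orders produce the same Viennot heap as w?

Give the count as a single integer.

252

#0=s has no predecessor
#1=s depends on [0:s]
#2=s depends on [1:s]
#3=r has no predecessor
#4=r depends on [3:r]
#5=s depends on [2:s]
#6=r depends on [4:r]
#7=s depends on [5:s]
#8=r depends on [6:r]
#9=r depends on [8:r]
sources: [0:s, 3:r]
N(rest) = Σ N(rest − s) over sources s of rest; N(one piece) = 1:
  size 1 → [7]=1  [9]=1
  size 2 → [5,7]=1  [7,9]=2  [8,9]=1
  size 3 → [2,5,7]=1  [5,7,9]=3  [6,8,9]=1  [7,8,9]=3
  size 4 → [1,2,5,7]=1  [2,5,7,9]=4  [4,6,8,9]=1  [5,7,8,9]=6  [6,7,8,9]=4
  size 5 → [0,1,2,5,7]=1  [1,2,5,7,9]=5  [2,5,7,8,9]=10  [3,4,6,8,9]=1  [4,6,7,8,9]=5  [5,6,7,8,9]=10
  size 6 → [0,1,2,5,7,9]=6  [1,2,5,7,8,9]=15  [2,5,6,7,8,9]=20  [3,4,6,7,8,9]=6  [4,5,6,7,8,9]=15
  size 7 → [0,1,2,5,7,8,9]=21  [1,2,5,6,7,8,9]=35  [2,4,5,6,7,8,9]=35  [3,4,5,6,7,8,9]=21
  size 8 → [0,1,2,5,6,7,8,9]=56  [1,2,4,5,6,7,8,9]=70  [2,3,4,5,6,7,8,9]=56
  first=0(s) contributes 126
  first=3(r) contributes 126
|[w]| = 252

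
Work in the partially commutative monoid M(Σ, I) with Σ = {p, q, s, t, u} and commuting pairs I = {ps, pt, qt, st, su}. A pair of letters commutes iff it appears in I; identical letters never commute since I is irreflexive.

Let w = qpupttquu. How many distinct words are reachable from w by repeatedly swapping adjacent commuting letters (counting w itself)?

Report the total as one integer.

piece 0:q — minimal
piece 1:p rests on {0:q}
piece 2:u rests on {1:p}
piece 3:p rests on {2:u}
piece 4:t rests on {2:u}
piece 5:t rests on {4:t}
piece 6:q rests on {3:p}
piece 7:u rests on {5:t, 6:q}
piece 8:u rests on {7:u}
minimal pieces: {0:q}
ways to finish when only these pieces remain (= sum over removing one remaining piece with nothing left below it):
  1 left: {8}→1
  2 left: {7,8}→1
  3 left: {5,7,8}→1  {6,7,8}→1
  4 left: {3,6,7,8}→1  {4,5,7,8}→1  {5,6,7,8}→2
  5 left: {3,5,6,7,8}→3  {4,5,6,7,8}→3
  6 left: {3,4,5,6,7,8}→6
  7 left: {2,3,4,5,6,7,8}→6
  placing 0:q first → 6 extensions

6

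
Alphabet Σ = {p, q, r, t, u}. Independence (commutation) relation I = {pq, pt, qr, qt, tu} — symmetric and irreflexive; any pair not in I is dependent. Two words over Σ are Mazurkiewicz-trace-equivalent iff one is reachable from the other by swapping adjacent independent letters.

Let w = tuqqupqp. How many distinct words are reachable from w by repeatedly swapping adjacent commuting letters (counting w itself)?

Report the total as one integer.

drop 0:t onto floor
drop 1:u onto floor
drop 2:q onto {1:u}
drop 3:q onto {2:q}
drop 4:u onto {3:q}
drop 5:p onto {4:u}
drop 6:q onto {4:u}
drop 7:p onto {5:p}
ground layer = {0:t, 1:u}
drop-orders for the pieces not yet dropped (sum over which currently-grounded one goes next):
  1 to go: {0} 1  {6} 1  {7} 1
  2 to go: {0,6} 2  {0,7} 2  {5,7} 1  {6,7} 2
  3 to go: {0,5,7} 3  {0,6,7} 6  {5,6,7} 3
  4 to go: {0,5,6,7} 12  {4,5,6,7} 3
  5 to go: {0,4,5,6,7} 15  {3,4,5,6,7} 3
  6 to go: {0,3,4,5,6,7} 18  {2,3,4,5,6,7} 3
  if 0:t drops first: 3 orders
  if 1:u drops first: 21 orders
heap linearizations: 24

24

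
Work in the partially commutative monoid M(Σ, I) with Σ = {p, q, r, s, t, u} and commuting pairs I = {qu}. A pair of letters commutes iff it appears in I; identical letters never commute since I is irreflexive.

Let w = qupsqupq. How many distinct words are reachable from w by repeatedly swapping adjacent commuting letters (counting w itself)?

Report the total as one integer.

4

0(q) covers ∅
1(u) covers ∅
2(p) covers 0:q, 1:u
3(s) covers 2:p
4(q) covers 3:s
5(u) covers 3:s
6(p) covers 4:q, 5:u
7(q) covers 6:p
floor of heap: 0:q, 1:u
completions by unplaced set U, small U first (add the entries for U minus each lowest piece of U):
  |U|=1: {7}:1
  |U|=2: {6,7}:1
  |U|=3: {4,6,7}:1  {5,6,7}:1
  |U|=4: {4,5,6,7}:2
  |U|=5: {3,4,5,6,7}:2
  |U|=6: {2,3,4,5,6,7}:2
  start at 0(q): 2
  start at 1(u): 2
sum over floor = 4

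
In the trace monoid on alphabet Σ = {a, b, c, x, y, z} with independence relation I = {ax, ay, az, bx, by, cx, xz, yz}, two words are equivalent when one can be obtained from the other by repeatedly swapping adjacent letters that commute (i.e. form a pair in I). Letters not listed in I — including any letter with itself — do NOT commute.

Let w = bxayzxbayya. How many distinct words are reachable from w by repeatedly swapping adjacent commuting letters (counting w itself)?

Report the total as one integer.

924

0(b) covers ∅
1(x) covers ∅
2(a) covers 0:b
3(y) covers 1:x
4(z) covers 0:b
5(x) covers 3:y
6(b) covers 2:a, 4:z
7(a) covers 6:b
8(y) covers 5:x
9(y) covers 8:y
10(a) covers 7:a
floor of heap: 0:b, 1:x
completions by unplaced set U, small U first (add the entries for U minus each lowest piece of U):
  |U|=1: {9}:1  {10}:1
  |U|=2: {7,10}:1  {8,9}:1  {9,10}:2
  |U|=3: {5,8,9}:1  {6,7,10}:1  {7,9,10}:3  {8,9,10}:3
  |U|=4: {2,6,7,10}:1  {3,5,8,9}:1  {4,6,7,10}:1  {5,8,9,10}:4  {6,7,9,10}:4  {7,8,9,10}:6
  |U|=5: {1,3,5,8,9}:1  {2,4,6,7,10}:2  {2,6,7,9,10}:5  {3,5,8,9,10}:5  {4,6,7,9,10}:5  {5,7,8,9,10}:10  {6,7,8,9,10}:10
  |U|=6: {0,2,4,6,7,10}:2  {1,3,5,8,9,10}:6  {2,4,6,7,9,10}:12  {2,6,7,8,9,10}:15  {3,5,7,8,9,10}:15  {4,6,7,8,9,10}:15  {5,6,7,8,9,10}:20
  |U|=7: {0,2,4,6,7,9,10}:14  {1,3,5,7,8,9,10}:21  {2,4,6,7,8,9,10}:42  {2,5,6,7,8,9,10}:35  {3,5,6,7,8,9,10}:35  {4,5,6,7,8,9,10}:35
  |U|=8: {0,2,4,6,7,8,9,10}:56  {1,3,5,6,7,8,9,10}:56  {2,3,5,6,7,8,9,10}:70  {2,4,5,6,7,8,9,10}:112  {3,4,5,6,7,8,9,10}:70
  |U|=9: {0,2,4,5,6,7,8,9,10}:168  {1,2,3,5,6,7,8,9,10}:126  {1,3,4,5,6,7,8,9,10}:126  {2,3,4,5,6,7,8,9,10}:252
  start at 0(b): 504
  start at 1(x): 420
sum over floor = 924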